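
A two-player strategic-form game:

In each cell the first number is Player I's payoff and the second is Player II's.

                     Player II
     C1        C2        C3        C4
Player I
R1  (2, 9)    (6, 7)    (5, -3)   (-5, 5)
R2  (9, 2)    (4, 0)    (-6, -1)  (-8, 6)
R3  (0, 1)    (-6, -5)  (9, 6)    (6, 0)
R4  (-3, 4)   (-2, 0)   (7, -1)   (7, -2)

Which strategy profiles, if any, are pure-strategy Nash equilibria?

Pure NE: (R3, C3)

(R1, C1): Player I can switch to R2 (2 → 9). Not NE.
(R1, C2): Player II can switch to C1 (7 → 9). Not NE.
(R1, C3): Player I can switch to R3 (5 → 9). Not NE.
(R1, C4): Player I can switch to R3 (-5 → 6). Not NE.
(R2, C1): Player II can switch to C4 (2 → 6). Not NE.
(R2, C2): Player I can switch to R1 (4 → 6). Not NE.
(R2, C3): Player I can switch to R1 (-6 → 5). Not NE.
(R2, C4): Player I can switch to R1 (-8 → -5). Not NE.
(R3, C1): Player I can switch to R1 (0 → 2). Not NE.
(R3, C2): Player I can switch to R1 (-6 → 6). Not NE.
(R3, C3): Player I gets 9, best alternative 7; Player II gets 6, best alternative 1. No profitable deviation — NE.
(The remaining 5 profiles each have a profitable deviation by the same check.)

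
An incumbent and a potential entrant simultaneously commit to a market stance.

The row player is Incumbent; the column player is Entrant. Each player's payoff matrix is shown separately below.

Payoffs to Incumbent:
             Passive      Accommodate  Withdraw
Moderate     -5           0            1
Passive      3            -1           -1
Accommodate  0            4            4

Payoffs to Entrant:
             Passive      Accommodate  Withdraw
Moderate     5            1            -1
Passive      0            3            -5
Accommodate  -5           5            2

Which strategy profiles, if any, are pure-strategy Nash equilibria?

For each player, find the best response to each opponent profile; mutual best responses are the pure NE.
Incumbent against Passive: payoffs -5, 3, 0 → best response Passive.
Incumbent against Accommodate: payoffs 0, -1, 4 → best response Accommodate.
Incumbent against Withdraw: payoffs 1, -1, 4 → best response Accommodate.
Entrant against Moderate: payoffs 5, 1, -1 → best response Passive.
Entrant against Passive: payoffs 0, 3, -5 → best response Accommodate.
Entrant against Accommodate: payoffs -5, 5, 2 → best response Accommodate.
Mutual best responses: (Accommodate, Accommodate).

The unique pure-strategy Nash equilibrium is (Accommodate, Accommodate).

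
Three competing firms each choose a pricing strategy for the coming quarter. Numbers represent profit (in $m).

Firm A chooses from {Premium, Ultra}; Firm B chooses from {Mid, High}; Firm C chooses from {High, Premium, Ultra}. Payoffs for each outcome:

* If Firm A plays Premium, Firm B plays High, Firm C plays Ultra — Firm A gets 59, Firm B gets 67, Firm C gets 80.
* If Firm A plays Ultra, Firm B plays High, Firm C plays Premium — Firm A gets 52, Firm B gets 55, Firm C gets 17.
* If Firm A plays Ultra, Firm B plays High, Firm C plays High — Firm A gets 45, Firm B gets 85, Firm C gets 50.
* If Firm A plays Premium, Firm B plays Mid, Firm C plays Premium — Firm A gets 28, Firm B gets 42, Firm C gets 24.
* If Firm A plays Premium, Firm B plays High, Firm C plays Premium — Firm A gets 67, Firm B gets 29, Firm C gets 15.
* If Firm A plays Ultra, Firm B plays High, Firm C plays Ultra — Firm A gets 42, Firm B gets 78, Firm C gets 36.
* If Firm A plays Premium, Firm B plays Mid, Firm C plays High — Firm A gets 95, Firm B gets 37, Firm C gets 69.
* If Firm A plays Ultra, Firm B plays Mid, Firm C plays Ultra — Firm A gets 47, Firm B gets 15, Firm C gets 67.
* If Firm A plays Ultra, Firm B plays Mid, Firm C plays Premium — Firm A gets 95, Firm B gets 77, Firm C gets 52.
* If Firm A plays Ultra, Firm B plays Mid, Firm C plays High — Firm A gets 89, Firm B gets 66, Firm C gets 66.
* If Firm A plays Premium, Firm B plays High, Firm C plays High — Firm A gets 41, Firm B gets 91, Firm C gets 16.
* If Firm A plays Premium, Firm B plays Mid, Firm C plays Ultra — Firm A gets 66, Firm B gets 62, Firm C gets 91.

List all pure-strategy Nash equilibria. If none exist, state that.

(Premium, High, Ultra) and (Ultra, High, High)

Firm A against (Mid, High): payoffs 95, 89 → best response Premium.
Firm A against (Mid, Premium): payoffs 28, 95 → best response Ultra.
Firm A against (Mid, Ultra): payoffs 66, 47 → best response Premium.
Firm A against (High, High): payoffs 41, 45 → best response Ultra.
Firm A against (High, Premium): payoffs 67, 52 → best response Premium.
Firm A against (High, Ultra): payoffs 59, 42 → best response Premium.
Firm B against (Premium, High): payoffs 37, 91 → best response High.
Firm B against (Premium, Premium): payoffs 42, 29 → best response Mid.
Firm B against (Premium, Ultra): payoffs 62, 67 → best response High.
Firm B against (Ultra, High): payoffs 66, 85 → best response High.
Firm B against (Ultra, Premium): payoffs 77, 55 → best response Mid.
Firm B against (Ultra, Ultra): payoffs 15, 78 → best response High.
Firm C against (Premium, Mid): payoffs 69, 24, 91 → best response Ultra.
Firm C against (Premium, High): payoffs 16, 15, 80 → best response Ultra.
Firm C against (Ultra, Mid): payoffs 66, 52, 67 → best response Ultra.
Firm C against (Ultra, High): payoffs 50, 17, 36 → best response High.
Mutual best responses: (Premium, High, Ultra); (Ultra, High, High).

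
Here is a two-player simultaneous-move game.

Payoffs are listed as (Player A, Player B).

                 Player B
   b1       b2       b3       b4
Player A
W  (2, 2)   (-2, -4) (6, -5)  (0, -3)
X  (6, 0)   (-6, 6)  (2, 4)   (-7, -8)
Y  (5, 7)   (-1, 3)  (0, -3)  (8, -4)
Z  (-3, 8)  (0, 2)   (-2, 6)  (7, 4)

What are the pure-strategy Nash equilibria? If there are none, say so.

This game has no pure Nash equilibrium.

(W, b1): Player A can switch to X (2 → 6). Not NE.
(W, b2): Player A can switch to Y (-2 → -1). Not NE.
(W, b3): Player B can switch to b1 (-5 → 2). Not NE.
(W, b4): Player A can switch to Y (0 → 8). Not NE.
(X, b1): Player B can switch to b2 (0 → 6). Not NE.
(X, b2): Player A can switch to W (-6 → -2). Not NE.
(X, b3): Player A can switch to W (2 → 6). Not NE.
(X, b4): Player A can switch to W (-7 → 0). Not NE.
(The remaining 8 profiles each have a profitable deviation by the same check.)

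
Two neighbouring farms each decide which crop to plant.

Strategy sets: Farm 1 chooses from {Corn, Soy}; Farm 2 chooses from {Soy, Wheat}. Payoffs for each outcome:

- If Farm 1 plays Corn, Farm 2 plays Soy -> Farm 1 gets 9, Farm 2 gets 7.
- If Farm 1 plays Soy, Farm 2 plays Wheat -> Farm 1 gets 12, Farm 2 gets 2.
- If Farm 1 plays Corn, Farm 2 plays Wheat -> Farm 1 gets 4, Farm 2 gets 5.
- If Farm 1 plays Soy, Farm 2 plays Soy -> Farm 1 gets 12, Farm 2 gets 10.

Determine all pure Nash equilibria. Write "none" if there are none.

(Corn, Soy): Farm 1 can switch to Soy (9 → 12). Not NE.
(Corn, Wheat): Farm 1 can switch to Soy (4 → 12). Not NE.
(Soy, Soy): Farm 1 gets 12, best alternative 9; Farm 2 gets 10, best alternative 2. No profitable deviation — NE.
(Soy, Wheat): Farm 2 can switch to Soy (2 → 10). Not NE.

The unique pure-strategy Nash equilibrium is (Soy, Soy).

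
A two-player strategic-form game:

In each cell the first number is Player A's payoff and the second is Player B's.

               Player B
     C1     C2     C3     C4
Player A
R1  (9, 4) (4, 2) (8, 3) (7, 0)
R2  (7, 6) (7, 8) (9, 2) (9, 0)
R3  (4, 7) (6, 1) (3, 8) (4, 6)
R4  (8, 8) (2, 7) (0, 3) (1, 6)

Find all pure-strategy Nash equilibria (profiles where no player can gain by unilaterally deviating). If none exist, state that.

Mark each player's best response to every combination of opponents' strategies; a profile where every player is best-responding is a pure Nash equilibrium.
Player A against C1: payoffs 9, 7, 4, 8 → best response R1.
Player A against C2: payoffs 4, 7, 6, 2 → best response R2.
Player A against C3: payoffs 8, 9, 3, 0 → best response R2.
Player A against C4: payoffs 7, 9, 4, 1 → best response R2.
Player B against R1: payoffs 4, 2, 3, 0 → best response C1.
Player B against R2: payoffs 6, 8, 2, 0 → best response C2.
Player B against R3: payoffs 7, 1, 8, 6 → best response C3.
Player B against R4: payoffs 8, 7, 3, 6 → best response C1.
Mutual best responses: (R1, C1); (R2, C2).

The pure Nash equilibria are (R1, C1); (R2, C2).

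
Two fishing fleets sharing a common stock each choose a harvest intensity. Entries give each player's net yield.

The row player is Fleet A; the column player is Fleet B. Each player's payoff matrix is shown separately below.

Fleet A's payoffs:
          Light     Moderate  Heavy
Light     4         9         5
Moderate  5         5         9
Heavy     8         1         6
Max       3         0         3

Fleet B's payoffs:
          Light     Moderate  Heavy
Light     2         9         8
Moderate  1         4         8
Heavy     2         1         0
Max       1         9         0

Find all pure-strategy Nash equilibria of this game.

(Light, Light): Fleet A can switch to Moderate (4 → 5). Not NE.
(Light, Moderate): Fleet A gets 9, best alternative 5; Fleet B gets 9, best alternative 8. No profitable deviation — NE.
(Light, Heavy): Fleet A can switch to Moderate (5 → 9). Not NE.
(Moderate, Light): Fleet A can switch to Heavy (5 → 8). Not NE.
(Moderate, Moderate): Fleet A can switch to Light (5 → 9). Not NE.
(Moderate, Heavy): Fleet A gets 9, best alternative 6; Fleet B gets 8, best alternative 4. No profitable deviation — NE.
(Heavy, Light): Fleet A gets 8, best alternative 5; Fleet B gets 2, best alternative 1. No profitable deviation — NE.
(Heavy, Moderate): Fleet A can switch to Light (1 → 9). Not NE.
(Heavy, Heavy): Fleet A can switch to Moderate (6 → 9). Not NE.
(Max, Light): Fleet A can switch to Light (3 → 4). Not NE.
(Max, Moderate): Fleet A can switch to Light (0 → 9). Not NE.
(Max, Heavy): Fleet A can switch to Light (3 → 5). Not NE.

Pure-strategy Nash equilibria: (Light, Moderate) and (Moderate, Heavy) and (Heavy, Light)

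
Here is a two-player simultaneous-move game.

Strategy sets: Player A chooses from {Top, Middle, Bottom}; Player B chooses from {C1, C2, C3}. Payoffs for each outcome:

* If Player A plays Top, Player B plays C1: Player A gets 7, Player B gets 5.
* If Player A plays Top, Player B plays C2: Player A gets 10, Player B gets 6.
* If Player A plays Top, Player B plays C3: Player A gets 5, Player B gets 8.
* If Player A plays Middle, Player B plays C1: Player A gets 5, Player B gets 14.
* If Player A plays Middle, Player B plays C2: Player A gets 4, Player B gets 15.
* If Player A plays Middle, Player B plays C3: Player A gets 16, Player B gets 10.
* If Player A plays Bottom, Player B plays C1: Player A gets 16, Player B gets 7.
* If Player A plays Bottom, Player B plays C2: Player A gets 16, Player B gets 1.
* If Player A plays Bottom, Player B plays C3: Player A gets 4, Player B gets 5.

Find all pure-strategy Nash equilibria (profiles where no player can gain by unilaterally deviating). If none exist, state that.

(Top, C1): Player A can switch to Bottom (7 → 16). Not NE.
(Top, C2): Player A can switch to Bottom (10 → 16). Not NE.
(Top, C3): Player A can switch to Middle (5 → 16). Not NE.
(Middle, C1): Player A can switch to Top (5 → 7). Not NE.
(Middle, C2): Player A can switch to Top (4 → 10). Not NE.
(Middle, C3): Player B can switch to C1 (10 → 14). Not NE.
(Bottom, C1): Player A gets 16, best alternative 7; Player B gets 7, best alternative 5. No profitable deviation — NE.
(Bottom, C2): Player B can switch to C1 (1 → 7). Not NE.
(Bottom, C3): Player A can switch to Top (4 → 5). Not NE.

The unique pure-strategy Nash equilibrium is (Bottom, C1).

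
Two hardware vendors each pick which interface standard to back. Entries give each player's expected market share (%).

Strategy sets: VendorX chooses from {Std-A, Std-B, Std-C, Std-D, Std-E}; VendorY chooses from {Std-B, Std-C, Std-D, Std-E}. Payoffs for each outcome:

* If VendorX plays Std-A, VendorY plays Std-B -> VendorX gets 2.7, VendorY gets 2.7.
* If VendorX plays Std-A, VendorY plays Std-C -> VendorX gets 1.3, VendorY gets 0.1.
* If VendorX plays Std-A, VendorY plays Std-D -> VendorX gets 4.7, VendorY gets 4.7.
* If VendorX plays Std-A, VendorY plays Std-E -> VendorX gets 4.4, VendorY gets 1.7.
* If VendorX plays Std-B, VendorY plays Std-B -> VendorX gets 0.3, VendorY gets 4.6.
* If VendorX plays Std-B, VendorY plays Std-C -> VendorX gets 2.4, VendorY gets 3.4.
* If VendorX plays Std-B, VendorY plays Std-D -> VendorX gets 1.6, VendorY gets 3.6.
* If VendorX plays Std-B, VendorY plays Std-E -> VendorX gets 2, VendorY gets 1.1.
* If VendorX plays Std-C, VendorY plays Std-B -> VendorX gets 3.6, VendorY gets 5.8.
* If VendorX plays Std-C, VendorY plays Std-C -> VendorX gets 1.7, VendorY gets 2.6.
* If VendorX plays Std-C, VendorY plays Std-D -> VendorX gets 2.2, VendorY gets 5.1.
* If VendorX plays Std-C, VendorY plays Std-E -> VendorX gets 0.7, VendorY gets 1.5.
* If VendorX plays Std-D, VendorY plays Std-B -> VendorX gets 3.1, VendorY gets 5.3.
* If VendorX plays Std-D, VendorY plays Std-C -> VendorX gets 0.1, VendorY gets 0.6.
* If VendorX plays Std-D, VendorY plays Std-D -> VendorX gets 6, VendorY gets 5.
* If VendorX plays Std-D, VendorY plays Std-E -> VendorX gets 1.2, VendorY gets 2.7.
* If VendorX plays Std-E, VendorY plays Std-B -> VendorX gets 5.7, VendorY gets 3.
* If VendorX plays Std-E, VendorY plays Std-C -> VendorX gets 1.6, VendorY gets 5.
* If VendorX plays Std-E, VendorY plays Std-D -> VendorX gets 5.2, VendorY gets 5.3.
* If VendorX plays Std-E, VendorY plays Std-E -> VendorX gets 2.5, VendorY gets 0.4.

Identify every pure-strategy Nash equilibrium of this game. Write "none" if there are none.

For each strategy profile, look for a profitable unilateral deviation.
(Std-A, Std-B): VendorX can switch to Std-C (2.7 → 3.6). Not NE.
(Std-A, Std-C): VendorX can switch to Std-B (1.3 → 2.4). Not NE.
(Std-A, Std-D): VendorX can switch to Std-D (4.7 → 6). Not NE.
(Std-A, Std-E): VendorY can switch to Std-B (1.7 → 2.7). Not NE.
(Std-B, Std-B): VendorX can switch to Std-A (0.3 → 2.7). Not NE.
(Std-B, Std-C): VendorY can switch to Std-B (3.4 → 4.6). Not NE.
(Std-B, Std-D): VendorX can switch to Std-A (1.6 → 4.7). Not NE.
(Std-B, Std-E): VendorX can switch to Std-A (2 → 4.4). Not NE.
(The remaining 12 profiles each have a profitable deviation by the same check.)

No pure-strategy Nash equilibrium.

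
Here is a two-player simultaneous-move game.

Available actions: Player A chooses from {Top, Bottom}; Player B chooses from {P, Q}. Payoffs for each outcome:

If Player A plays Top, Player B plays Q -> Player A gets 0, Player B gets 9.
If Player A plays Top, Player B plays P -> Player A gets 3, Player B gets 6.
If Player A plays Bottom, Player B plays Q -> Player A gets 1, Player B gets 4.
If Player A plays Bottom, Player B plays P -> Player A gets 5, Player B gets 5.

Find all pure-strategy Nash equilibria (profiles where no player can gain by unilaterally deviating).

The unique pure-strategy Nash equilibrium is (Bottom, P).

For each player, find the best response to each opponent profile; mutual best responses are the pure NE.
Player A against P: payoffs 3, 5 → best response Bottom.
Player A against Q: payoffs 0, 1 → best response Bottom.
Player B against Top: payoffs 6, 9 → best response Q.
Player B against Bottom: payoffs 5, 4 → best response P.
Mutual best responses: (Bottom, P).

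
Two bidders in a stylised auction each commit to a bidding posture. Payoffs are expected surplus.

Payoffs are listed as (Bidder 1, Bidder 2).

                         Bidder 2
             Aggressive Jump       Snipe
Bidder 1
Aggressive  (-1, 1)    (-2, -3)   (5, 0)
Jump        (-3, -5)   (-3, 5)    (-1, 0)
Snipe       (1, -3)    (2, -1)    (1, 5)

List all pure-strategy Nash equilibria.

No pure-strategy Nash equilibrium.

For each player, find the best response to each opponent profile; mutual best responses are the pure NE.
Bidder 1 against Aggressive: payoffs -1, -3, 1 → best response Snipe.
Bidder 1 against Jump: payoffs -2, -3, 2 → best response Snipe.
Bidder 1 against Snipe: payoffs 5, -1, 1 → best response Aggressive.
Bidder 2 against Aggressive: payoffs 1, -3, 0 → best response Aggressive.
Bidder 2 against Jump: payoffs -5, 5, 0 → best response Jump.
Bidder 2 against Snipe: payoffs -3, -1, 5 → best response Snipe.
No profile is a mutual best response for all players.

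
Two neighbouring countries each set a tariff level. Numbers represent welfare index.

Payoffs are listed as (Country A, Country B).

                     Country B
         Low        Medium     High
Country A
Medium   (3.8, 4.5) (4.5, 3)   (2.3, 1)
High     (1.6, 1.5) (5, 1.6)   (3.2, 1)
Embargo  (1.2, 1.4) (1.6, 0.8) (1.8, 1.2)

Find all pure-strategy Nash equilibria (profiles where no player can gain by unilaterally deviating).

The pure Nash equilibria are (Medium, Low), (High, Medium).

For each player, find the best response to each opponent profile; mutual best responses are the pure NE.
Country A against Low: payoffs 3.8, 1.6, 1.2 → best response Medium.
Country A against Medium: payoffs 4.5, 5, 1.6 → best response High.
Country A against High: payoffs 2.3, 3.2, 1.8 → best response High.
Country B against Medium: payoffs 4.5, 3, 1 → best response Low.
Country B against High: payoffs 1.5, 1.6, 1 → best response Medium.
Country B against Embargo: payoffs 1.4, 0.8, 1.2 → best response Low.
Mutual best responses: (Medium, Low); (High, Medium).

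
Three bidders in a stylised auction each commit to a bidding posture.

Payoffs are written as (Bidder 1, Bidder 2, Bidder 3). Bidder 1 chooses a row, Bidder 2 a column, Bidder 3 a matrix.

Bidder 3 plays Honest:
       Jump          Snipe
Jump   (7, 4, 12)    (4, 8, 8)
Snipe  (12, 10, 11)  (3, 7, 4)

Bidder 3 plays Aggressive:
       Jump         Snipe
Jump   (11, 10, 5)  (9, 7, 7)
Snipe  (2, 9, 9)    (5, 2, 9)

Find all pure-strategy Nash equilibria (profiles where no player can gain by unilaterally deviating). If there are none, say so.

Pure-strategy Nash equilibria: (Jump, Snipe, Honest); (Snipe, Jump, Honest)

(Jump, Jump, Honest): Bidder 1 can switch to Snipe (7 → 12). Not NE.
(Jump, Jump, Aggressive): Bidder 3 can switch to Honest (5 → 12). Not NE.
(Jump, Snipe, Honest): Bidder 1 gets 4, best alternative 3; Bidder 2 gets 8, best alternative 4; Bidder 3 gets 8, best alternative 7. No profitable deviation — NE.
(Jump, Snipe, Aggressive): Bidder 2 can switch to Jump (7 → 10). Not NE.
(Snipe, Jump, Honest): Bidder 1 gets 12, best alternative 7; Bidder 2 gets 10, best alternative 7; Bidder 3 gets 11, best alternative 9. No profitable deviation — NE.
(Snipe, Jump, Aggressive): Bidder 1 can switch to Jump (2 → 11). Not NE.
(Snipe, Snipe, Honest): Bidder 1 can switch to Jump (3 → 4). Not NE.
(Snipe, Snipe, Aggressive): Bidder 1 can switch to Jump (5 → 9). Not NE.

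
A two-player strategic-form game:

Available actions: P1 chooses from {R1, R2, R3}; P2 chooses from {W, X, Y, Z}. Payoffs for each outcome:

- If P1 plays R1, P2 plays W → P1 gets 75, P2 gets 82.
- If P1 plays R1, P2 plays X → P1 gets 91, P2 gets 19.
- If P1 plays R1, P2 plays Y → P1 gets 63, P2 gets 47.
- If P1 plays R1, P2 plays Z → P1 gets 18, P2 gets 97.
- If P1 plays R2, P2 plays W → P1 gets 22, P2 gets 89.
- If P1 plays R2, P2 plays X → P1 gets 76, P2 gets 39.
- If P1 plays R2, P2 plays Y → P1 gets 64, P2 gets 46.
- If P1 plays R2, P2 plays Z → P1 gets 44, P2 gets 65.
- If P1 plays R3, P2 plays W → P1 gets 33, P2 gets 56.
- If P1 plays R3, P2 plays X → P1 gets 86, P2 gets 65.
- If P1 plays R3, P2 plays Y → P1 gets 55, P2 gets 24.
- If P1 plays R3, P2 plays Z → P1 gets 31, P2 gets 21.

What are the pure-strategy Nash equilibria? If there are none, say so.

Check each profile: it is a Nash equilibrium iff no player can strictly gain by switching unilaterally.
(R1, W): P2 can switch to Z (82 → 97). Not NE.
(R1, X): P2 can switch to W (19 → 82). Not NE.
(R1, Y): P1 can switch to R2 (63 → 64). Not NE.
(R1, Z): P1 can switch to R2 (18 → 44). Not NE.
(R2, W): P1 can switch to R1 (22 → 75). Not NE.
(R2, X): P1 can switch to R1 (76 → 91). Not NE.
(The remaining 6 profiles each have a profitable deviation by the same check.)

This game has no pure Nash equilibrium.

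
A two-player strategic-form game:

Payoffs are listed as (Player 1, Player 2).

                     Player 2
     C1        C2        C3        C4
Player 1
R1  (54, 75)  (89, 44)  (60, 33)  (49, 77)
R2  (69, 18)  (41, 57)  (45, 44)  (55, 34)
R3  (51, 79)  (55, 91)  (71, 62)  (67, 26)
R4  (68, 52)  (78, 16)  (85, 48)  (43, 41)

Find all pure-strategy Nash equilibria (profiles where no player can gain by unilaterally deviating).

Player 1 against C1: payoffs 54, 69, 51, 68 → best response R2.
Player 1 against C2: payoffs 89, 41, 55, 78 → best response R1.
Player 1 against C3: payoffs 60, 45, 71, 85 → best response R4.
Player 1 against C4: payoffs 49, 55, 67, 43 → best response R3.
Player 2 against R1: payoffs 75, 44, 33, 77 → best response C4.
Player 2 against R2: payoffs 18, 57, 44, 34 → best response C2.
Player 2 against R3: payoffs 79, 91, 62, 26 → best response C2.
Player 2 against R4: payoffs 52, 16, 48, 41 → best response C1.
No profile is a mutual best response for all players.

No pure-strategy Nash equilibrium.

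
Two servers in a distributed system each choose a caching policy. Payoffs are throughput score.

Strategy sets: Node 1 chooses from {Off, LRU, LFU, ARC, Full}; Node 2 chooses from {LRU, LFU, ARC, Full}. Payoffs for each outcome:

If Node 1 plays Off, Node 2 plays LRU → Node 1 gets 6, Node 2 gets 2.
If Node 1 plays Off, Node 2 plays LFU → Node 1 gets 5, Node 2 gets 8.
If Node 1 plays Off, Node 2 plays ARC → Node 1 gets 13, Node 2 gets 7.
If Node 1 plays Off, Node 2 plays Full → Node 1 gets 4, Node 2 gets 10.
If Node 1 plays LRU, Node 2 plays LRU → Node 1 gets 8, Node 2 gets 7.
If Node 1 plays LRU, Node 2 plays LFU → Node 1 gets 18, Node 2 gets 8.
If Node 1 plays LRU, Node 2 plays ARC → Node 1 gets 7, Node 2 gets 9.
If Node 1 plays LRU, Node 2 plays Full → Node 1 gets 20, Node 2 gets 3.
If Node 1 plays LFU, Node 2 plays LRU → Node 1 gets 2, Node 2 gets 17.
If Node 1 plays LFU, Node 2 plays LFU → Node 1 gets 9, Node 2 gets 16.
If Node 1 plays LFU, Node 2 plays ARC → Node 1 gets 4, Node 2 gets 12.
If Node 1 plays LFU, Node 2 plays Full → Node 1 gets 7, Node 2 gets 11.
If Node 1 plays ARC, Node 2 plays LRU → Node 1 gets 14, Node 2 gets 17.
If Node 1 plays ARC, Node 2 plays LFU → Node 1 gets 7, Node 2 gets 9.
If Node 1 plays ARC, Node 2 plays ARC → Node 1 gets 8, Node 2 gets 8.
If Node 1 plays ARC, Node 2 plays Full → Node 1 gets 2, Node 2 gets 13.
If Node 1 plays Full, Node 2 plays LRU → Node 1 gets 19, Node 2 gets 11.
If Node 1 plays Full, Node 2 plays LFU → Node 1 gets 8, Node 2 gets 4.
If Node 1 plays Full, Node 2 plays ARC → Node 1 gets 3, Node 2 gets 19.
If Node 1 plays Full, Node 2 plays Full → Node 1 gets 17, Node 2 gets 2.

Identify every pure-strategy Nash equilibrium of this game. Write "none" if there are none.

There is no pure-strategy Nash equilibrium.

Check each profile: it is a Nash equilibrium iff no player can strictly gain by switching unilaterally.
(Off, LRU): Node 1 can switch to LRU (6 → 8). Not NE.
(Off, LFU): Node 1 can switch to LRU (5 → 18). Not NE.
(Off, ARC): Node 2 can switch to LFU (7 → 8). Not NE.
(Off, Full): Node 1 can switch to LRU (4 → 20). Not NE.
(LRU, LRU): Node 1 can switch to ARC (8 → 14). Not NE.
(LRU, LFU): Node 2 can switch to ARC (8 → 9). Not NE.
(The remaining 14 profiles each have a profitable deviation by the same check.)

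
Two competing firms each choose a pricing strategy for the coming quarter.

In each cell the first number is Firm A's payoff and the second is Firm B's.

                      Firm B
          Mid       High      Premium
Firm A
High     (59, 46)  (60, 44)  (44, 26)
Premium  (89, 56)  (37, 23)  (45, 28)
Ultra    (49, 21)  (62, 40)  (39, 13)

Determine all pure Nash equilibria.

For each strategy profile, look for a profitable unilateral deviation.
(High, Mid): Firm A can switch to Premium (59 → 89). Not NE.
(High, High): Firm A can switch to Ultra (60 → 62). Not NE.
(High, Premium): Firm A can switch to Premium (44 → 45). Not NE.
(Premium, Mid): Firm A gets 89, best alternative 59; Firm B gets 56, best alternative 28. No profitable deviation — NE.
(Premium, High): Firm A can switch to High (37 → 60). Not NE.
(Premium, Premium): Firm B can switch to Mid (28 → 56). Not NE.
(Ultra, Mid): Firm A can switch to High (49 → 59). Not NE.
(Ultra, High): Firm A gets 62, best alternative 60; Firm B gets 40, best alternative 21. No profitable deviation — NE.
(The remaining 1 profile has a profitable deviation by the same check.)

Pure-strategy Nash equilibria: (Premium, Mid) and (Ultra, High)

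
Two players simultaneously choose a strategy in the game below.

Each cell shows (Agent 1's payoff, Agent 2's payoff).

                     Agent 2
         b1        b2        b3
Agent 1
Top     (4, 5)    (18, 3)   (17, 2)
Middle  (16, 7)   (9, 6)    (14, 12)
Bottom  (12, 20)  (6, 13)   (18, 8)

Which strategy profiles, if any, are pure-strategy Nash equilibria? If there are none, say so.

Agent 1 against b1: payoffs 4, 16, 12 → best response Middle.
Agent 1 against b2: payoffs 18, 9, 6 → best response Top.
Agent 1 against b3: payoffs 17, 14, 18 → best response Bottom.
Agent 2 against Top: payoffs 5, 3, 2 → best response b1.
Agent 2 against Middle: payoffs 7, 6, 12 → best response b3.
Agent 2 against Bottom: payoffs 20, 13, 8 → best response b1.
No profile is a mutual best response for all players.

There is no pure-strategy Nash equilibrium.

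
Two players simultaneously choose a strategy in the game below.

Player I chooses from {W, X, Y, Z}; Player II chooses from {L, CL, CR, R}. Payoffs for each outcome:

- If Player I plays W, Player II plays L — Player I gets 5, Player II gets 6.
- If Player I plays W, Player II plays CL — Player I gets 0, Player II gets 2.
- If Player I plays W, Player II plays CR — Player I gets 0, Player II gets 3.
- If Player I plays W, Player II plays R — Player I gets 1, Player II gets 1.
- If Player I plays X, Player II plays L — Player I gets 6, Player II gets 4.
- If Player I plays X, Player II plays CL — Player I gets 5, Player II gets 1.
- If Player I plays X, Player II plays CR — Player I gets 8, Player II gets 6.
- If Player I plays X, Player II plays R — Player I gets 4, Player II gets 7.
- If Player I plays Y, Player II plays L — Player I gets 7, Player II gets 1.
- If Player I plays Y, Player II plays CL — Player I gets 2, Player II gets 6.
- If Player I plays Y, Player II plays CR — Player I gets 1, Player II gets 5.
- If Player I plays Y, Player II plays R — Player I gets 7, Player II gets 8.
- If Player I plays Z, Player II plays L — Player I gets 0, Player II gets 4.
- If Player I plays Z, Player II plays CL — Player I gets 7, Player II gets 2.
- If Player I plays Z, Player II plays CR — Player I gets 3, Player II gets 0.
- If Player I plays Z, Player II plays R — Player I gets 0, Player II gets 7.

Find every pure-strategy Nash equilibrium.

(Y, R)

For each strategy profile, look for a profitable unilateral deviation.
(W, L): Player I can switch to X (5 → 6). Not NE.
(W, CL): Player I can switch to X (0 → 5). Not NE.
(W, CR): Player I can switch to X (0 → 8). Not NE.
(W, R): Player I can switch to X (1 → 4). Not NE.
(X, L): Player I can switch to Y (6 → 7). Not NE.
(X, CL): Player I can switch to Z (5 → 7). Not NE.
(X, CR): Player II can switch to R (6 → 7). Not NE.
(X, R): Player I can switch to Y (4 → 7). Not NE.
(Y, L): Player II can switch to CL (1 → 6). Not NE.
(Y, CL): Player I can switch to X (2 → 5). Not NE.
(Y, CR): Player I can switch to X (1 → 8). Not NE.
(Y, R): Player I gets 7, best alternative 4; Player II gets 8, best alternative 6. No profitable deviation — NE.
(Z, L): Player I can switch to W (0 → 5). Not NE.
(The remaining 3 profiles each have a profitable deviation by the same check.)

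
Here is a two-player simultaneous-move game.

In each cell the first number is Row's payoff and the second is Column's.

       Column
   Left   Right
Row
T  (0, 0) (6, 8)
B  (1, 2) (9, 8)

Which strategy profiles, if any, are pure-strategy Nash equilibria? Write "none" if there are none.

(B, Right)

(T, Left): Row can switch to B (0 → 1). Not NE.
(T, Right): Row can switch to B (6 → 9). Not NE.
(B, Left): Column can switch to Right (2 → 8). Not NE.
(B, Right): Row gets 9, best alternative 6; Column gets 8, best alternative 2. No profitable deviation — NE.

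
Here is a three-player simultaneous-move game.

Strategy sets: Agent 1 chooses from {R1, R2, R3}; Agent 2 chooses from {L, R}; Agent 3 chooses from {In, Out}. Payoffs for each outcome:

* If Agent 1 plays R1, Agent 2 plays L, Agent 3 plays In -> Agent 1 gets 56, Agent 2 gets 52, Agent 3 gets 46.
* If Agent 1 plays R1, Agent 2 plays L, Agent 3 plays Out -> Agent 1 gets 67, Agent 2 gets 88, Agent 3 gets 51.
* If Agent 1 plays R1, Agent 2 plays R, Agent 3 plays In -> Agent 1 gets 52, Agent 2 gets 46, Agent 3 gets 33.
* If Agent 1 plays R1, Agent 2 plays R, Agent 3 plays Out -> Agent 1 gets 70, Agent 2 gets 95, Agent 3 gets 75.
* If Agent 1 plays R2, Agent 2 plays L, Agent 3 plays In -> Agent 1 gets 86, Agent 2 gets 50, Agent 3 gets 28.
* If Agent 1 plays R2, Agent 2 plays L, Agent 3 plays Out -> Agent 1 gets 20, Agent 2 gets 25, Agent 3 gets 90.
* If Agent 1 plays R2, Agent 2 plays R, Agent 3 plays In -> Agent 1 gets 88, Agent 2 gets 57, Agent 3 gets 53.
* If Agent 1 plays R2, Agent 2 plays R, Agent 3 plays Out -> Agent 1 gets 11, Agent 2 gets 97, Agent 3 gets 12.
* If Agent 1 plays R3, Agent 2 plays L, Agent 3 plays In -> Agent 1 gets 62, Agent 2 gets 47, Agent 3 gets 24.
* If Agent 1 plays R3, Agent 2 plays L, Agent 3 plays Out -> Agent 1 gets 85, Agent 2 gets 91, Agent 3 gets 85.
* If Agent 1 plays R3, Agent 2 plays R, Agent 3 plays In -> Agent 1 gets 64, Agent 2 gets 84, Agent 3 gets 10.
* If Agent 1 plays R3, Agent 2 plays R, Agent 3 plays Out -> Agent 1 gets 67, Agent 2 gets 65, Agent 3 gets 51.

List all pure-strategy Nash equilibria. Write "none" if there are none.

Pure-strategy Nash equilibria: (R1, R, Out); (R2, R, In); (R3, L, Out)

Mark each player's best response to every combination of opponents' strategies; a profile where every player is best-responding is a pure Nash equilibrium.
Agent 1 against (L, In): payoffs 56, 86, 62 → best response R2.
Agent 1 against (L, Out): payoffs 67, 20, 85 → best response R3.
Agent 1 against (R, In): payoffs 52, 88, 64 → best response R2.
Agent 1 against (R, Out): payoffs 70, 11, 67 → best response R1.
Agent 2 against (R1, In): payoffs 52, 46 → best response L.
Agent 2 against (R1, Out): payoffs 88, 95 → best response R.
Agent 2 against (R2, In): payoffs 50, 57 → best response R.
Agent 2 against (R2, Out): payoffs 25, 97 → best response R.
Agent 2 against (R3, In): payoffs 47, 84 → best response R.
Agent 2 against (R3, Out): payoffs 91, 65 → best response L.
Agent 3 against (R1, L): payoffs 46, 51 → best response Out.
Agent 3 against (R1, R): payoffs 33, 75 → best response Out.
Agent 3 against (R2, L): payoffs 28, 90 → best response Out.
Agent 3 against (R2, R): payoffs 53, 12 → best response In.
Agent 3 against (R3, L): payoffs 24, 85 → best response Out.
Agent 3 against (R3, R): payoffs 10, 51 → best response Out.
Mutual best responses: (R1, R, Out); (R2, R, In); (R3, L, Out).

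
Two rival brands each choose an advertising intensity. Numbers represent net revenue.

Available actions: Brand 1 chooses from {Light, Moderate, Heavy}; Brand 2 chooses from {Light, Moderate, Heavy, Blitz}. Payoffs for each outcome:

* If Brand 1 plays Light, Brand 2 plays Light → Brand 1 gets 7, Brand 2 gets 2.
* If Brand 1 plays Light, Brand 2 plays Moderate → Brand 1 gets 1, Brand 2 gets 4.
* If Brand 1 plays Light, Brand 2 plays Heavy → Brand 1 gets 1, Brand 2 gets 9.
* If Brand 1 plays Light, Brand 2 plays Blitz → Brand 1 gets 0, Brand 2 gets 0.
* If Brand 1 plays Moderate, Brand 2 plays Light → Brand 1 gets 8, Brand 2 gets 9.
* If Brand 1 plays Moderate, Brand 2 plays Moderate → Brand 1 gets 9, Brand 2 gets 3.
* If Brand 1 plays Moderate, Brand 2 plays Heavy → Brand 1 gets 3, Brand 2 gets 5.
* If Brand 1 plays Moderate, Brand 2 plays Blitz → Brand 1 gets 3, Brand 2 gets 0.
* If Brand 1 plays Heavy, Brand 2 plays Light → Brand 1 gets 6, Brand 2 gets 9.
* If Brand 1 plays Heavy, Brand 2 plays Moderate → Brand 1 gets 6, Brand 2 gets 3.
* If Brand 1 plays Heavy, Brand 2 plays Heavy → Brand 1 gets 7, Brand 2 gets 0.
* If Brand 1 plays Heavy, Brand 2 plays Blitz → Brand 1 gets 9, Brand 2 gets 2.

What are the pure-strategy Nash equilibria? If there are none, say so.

(Light, Light): Brand 1 can switch to Moderate (7 → 8). Not NE.
(Light, Moderate): Brand 1 can switch to Moderate (1 → 9). Not NE.
(Light, Heavy): Brand 1 can switch to Moderate (1 → 3). Not NE.
(Light, Blitz): Brand 1 can switch to Moderate (0 → 3). Not NE.
(Moderate, Light): Brand 1 gets 8, best alternative 7; Brand 2 gets 9, best alternative 5. No profitable deviation — NE.
(Moderate, Moderate): Brand 2 can switch to Light (3 → 9). Not NE.
(Moderate, Heavy): Brand 1 can switch to Heavy (3 → 7). Not NE.
(Moderate, Blitz): Brand 1 can switch to Heavy (3 → 9). Not NE.
(Heavy, Light): Brand 1 can switch to Light (6 → 7). Not NE.
(Heavy, Moderate): Brand 1 can switch to Moderate (6 → 9). Not NE.
(Heavy, Heavy): Brand 2 can switch to Light (0 → 9). Not NE.
(The remaining 1 profile has a profitable deviation by the same check.)

(Moderate, Light)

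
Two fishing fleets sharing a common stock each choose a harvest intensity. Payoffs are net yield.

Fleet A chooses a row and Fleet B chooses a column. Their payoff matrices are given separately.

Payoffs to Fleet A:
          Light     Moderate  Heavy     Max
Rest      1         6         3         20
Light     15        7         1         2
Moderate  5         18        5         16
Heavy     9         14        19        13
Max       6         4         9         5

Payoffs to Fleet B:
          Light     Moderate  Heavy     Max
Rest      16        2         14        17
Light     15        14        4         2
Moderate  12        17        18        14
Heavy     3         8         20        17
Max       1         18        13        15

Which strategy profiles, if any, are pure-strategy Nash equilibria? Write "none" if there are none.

(Rest, Light): Fleet A can switch to Light (1 → 15). Not NE.
(Rest, Moderate): Fleet A can switch to Light (6 → 7). Not NE.
(Rest, Heavy): Fleet A can switch to Moderate (3 → 5). Not NE.
(Rest, Max): Fleet A gets 20, best alternative 16; Fleet B gets 17, best alternative 16. No profitable deviation — NE.
(Light, Light): Fleet A gets 15, best alternative 9; Fleet B gets 15, best alternative 14. No profitable deviation — NE.
(Light, Moderate): Fleet A can switch to Moderate (7 → 18). Not NE.
(Light, Heavy): Fleet A can switch to Rest (1 → 3). Not NE.
(Light, Max): Fleet A can switch to Rest (2 → 20). Not NE.
(Moderate, Light): Fleet A can switch to Light (5 → 15). Not NE.
(Moderate, Moderate): Fleet B can switch to Heavy (17 → 18). Not NE.
(Heavy, Heavy): Fleet A gets 19, best alternative 9; Fleet B gets 20, best alternative 17. No profitable deviation — NE.
(The remaining 9 profiles each have a profitable deviation by the same check.)

The pure Nash equilibria are (Rest, Max), (Light, Light), (Heavy, Heavy).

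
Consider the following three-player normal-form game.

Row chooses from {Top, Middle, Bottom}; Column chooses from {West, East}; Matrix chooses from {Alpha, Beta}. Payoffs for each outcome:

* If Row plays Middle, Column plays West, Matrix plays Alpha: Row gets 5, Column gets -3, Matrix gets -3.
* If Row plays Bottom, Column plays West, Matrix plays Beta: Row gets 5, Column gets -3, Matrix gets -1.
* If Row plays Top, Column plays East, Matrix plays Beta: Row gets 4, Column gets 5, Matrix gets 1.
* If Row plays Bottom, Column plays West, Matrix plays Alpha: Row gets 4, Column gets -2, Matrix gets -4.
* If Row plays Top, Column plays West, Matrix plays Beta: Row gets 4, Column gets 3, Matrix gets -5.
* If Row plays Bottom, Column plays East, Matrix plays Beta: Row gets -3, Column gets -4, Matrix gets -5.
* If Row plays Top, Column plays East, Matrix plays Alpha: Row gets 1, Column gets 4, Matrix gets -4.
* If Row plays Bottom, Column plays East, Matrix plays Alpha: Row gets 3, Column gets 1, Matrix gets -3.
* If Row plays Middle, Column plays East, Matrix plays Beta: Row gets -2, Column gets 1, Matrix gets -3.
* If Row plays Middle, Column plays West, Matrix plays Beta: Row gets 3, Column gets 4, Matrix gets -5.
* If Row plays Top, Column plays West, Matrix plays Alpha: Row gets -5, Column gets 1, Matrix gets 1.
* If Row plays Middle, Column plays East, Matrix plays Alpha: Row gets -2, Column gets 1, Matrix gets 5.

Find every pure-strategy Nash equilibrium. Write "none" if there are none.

(Top, West, Alpha): Row can switch to Middle (-5 → 5). Not NE.
(Top, West, Beta): Row can switch to Bottom (4 → 5). Not NE.
(Top, East, Alpha): Row can switch to Bottom (1 → 3). Not NE.
(Top, East, Beta): Row gets 4, best alternative -2; Column gets 5, best alternative 3; Matrix gets 1, best alternative -4. No profitable deviation — NE.
(Middle, West, Alpha): Column can switch to East (-3 → 1). Not NE.
(Middle, West, Beta): Row can switch to Top (3 → 4). Not NE.
(Middle, East, Alpha): Row can switch to Top (-2 → 1). Not NE.
(Middle, East, Beta): Row can switch to Top (-2 → 4). Not NE.
(Bottom, West, Alpha): Row can switch to Middle (4 → 5). Not NE.
(Bottom, West, Beta): Row gets 5, best alternative 4; Column gets -3, best alternative -4; Matrix gets -1, best alternative -4. No profitable deviation — NE.
(Bottom, East, Alpha): Row gets 3, best alternative 1; Column gets 1, best alternative -2; Matrix gets -3, best alternative -5. No profitable deviation — NE.
(Bottom, East, Beta): Row can switch to Top (-3 → 4). Not NE.

(Top, East, Beta), (Bottom, West, Beta), (Bottom, East, Alpha)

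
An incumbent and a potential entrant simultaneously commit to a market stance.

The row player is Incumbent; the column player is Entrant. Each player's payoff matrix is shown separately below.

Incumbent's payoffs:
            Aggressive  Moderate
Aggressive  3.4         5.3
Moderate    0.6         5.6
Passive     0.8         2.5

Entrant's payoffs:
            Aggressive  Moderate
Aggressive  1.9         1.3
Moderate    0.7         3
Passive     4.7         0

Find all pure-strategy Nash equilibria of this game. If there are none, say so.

The pure Nash equilibria are (Aggressive, Aggressive); (Moderate, Moderate).

Incumbent against Aggressive: payoffs 3.4, 0.6, 0.8 → best response Aggressive.
Incumbent against Moderate: payoffs 5.3, 5.6, 2.5 → best response Moderate.
Entrant against Aggressive: payoffs 1.9, 1.3 → best response Aggressive.
Entrant against Moderate: payoffs 0.7, 3 → best response Moderate.
Entrant against Passive: payoffs 4.7, 0 → best response Aggressive.
Mutual best responses: (Aggressive, Aggressive); (Moderate, Moderate).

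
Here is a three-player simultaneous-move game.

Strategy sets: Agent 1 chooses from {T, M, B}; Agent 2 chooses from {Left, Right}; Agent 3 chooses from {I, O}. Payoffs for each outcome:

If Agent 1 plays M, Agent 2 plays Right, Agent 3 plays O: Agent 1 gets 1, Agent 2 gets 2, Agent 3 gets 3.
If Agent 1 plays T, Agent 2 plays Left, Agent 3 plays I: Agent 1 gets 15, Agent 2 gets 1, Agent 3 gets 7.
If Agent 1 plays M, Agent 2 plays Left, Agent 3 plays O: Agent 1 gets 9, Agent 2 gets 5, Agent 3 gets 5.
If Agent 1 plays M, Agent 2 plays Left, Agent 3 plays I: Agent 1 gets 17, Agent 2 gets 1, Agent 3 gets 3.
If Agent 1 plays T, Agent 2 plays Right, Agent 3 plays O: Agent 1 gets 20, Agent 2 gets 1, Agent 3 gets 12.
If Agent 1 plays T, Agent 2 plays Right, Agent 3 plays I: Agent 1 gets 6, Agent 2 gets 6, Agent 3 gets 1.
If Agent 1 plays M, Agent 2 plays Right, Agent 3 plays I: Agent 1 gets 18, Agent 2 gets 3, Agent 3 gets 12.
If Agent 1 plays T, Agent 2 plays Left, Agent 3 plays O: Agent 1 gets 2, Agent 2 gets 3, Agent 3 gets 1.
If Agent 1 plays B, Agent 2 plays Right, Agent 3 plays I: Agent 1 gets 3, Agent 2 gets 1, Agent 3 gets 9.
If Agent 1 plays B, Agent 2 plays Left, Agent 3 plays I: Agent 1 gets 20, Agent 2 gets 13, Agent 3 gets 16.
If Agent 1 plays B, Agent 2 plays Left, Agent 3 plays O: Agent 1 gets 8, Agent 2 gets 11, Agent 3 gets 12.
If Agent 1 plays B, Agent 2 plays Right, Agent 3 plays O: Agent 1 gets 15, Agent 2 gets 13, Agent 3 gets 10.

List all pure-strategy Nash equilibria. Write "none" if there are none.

Agent 1 against (Left, I): payoffs 15, 17, 20 → best response B.
Agent 1 against (Left, O): payoffs 2, 9, 8 → best response M.
Agent 1 against (Right, I): payoffs 6, 18, 3 → best response M.
Agent 1 against (Right, O): payoffs 20, 1, 15 → best response T.
Agent 2 against (T, I): payoffs 1, 6 → best response Right.
Agent 2 against (T, O): payoffs 3, 1 → best response Left.
Agent 2 against (M, I): payoffs 1, 3 → best response Right.
Agent 2 against (M, O): payoffs 5, 2 → best response Left.
Agent 2 against (B, I): payoffs 13, 1 → best response Left.
Agent 2 against (B, O): payoffs 11, 13 → best response Right.
Agent 3 against (T, Left): payoffs 7, 1 → best response I.
Agent 3 against (T, Right): payoffs 1, 12 → best response O.
Agent 3 against (M, Left): payoffs 3, 5 → best response O.
Agent 3 against (M, Right): payoffs 12, 3 → best response I.
Agent 3 against (B, Left): payoffs 16, 12 → best response I.
Agent 3 against (B, Right): payoffs 9, 10 → best response O.
Mutual best responses: (M, Left, O); (M, Right, I); (B, Left, I).

(M, Left, O) and (M, Right, I) and (B, Left, I)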